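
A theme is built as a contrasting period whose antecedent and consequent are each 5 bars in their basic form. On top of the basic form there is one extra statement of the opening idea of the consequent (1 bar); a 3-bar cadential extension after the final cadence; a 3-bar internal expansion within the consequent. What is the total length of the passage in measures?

Basic contrasting period: 5 + 5 = 10 bars.
10 (basic form) + 1 (extra statement) + 3 (cadential extension) + 3 (internal expansion) = 17.

17 measures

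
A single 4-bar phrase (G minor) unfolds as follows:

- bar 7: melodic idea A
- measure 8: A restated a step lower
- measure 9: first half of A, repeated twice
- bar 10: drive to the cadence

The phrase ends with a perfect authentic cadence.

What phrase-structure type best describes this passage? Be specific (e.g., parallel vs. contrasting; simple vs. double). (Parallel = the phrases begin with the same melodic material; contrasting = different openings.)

sentence

Basic idea (m. 7) + its repetition (m. 8) form the presentation; fragmentation and cadence (mm. 9–10) form the continuation — the 4-bar whole is a sentence.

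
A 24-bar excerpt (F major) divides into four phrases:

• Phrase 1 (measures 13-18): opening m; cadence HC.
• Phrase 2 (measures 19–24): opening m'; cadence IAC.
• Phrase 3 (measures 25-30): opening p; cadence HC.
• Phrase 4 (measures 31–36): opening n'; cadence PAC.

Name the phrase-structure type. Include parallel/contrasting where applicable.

Four phrases in two halves: the first half (mm. 13–24) ends with an imperfect authentic cadence, the second (measures 25–36) with a perfect authentic cadence — a large antecedent–consequent pair, i.e. a double period.
Phrase 3 begins with different material from phrase 1, making it contrasting.

contrasting double period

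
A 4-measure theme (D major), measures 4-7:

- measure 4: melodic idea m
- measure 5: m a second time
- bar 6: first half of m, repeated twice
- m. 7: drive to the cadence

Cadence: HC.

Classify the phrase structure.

sentence

Basic idea (measure 4) + its repetition (bar 5) form the presentation; fragmentation and cadence (mm. 6–7) form the continuation — the 4-bar whole is a sentence.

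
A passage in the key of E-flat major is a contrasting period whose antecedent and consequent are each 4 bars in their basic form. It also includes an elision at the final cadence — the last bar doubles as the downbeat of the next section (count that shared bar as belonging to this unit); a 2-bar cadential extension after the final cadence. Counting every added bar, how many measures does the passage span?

10 measures

Basic contrasting period: 4 + 4 = 8 bars.
8 (basic form) + 2 (cadential extension) = 10.
The elision shares a bar with the next section but does not change this unit's count.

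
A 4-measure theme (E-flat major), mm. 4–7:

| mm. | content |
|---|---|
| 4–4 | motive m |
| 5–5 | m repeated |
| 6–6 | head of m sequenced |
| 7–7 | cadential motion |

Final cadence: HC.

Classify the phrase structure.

sentence

Basic idea (m. 4) + its repetition (bar 5) form the presentation; fragmentation and cadence (bars 6–7) form the continuation — the 4-bar whole is a sentence.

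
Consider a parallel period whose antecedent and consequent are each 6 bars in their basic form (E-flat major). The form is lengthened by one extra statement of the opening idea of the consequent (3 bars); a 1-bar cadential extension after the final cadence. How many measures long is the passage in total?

Basic parallel period: 6 + 6 = 12 bars.
12 (basic form) + 3 (extra statement) + 1 (cadential extension) = 16.

16 measures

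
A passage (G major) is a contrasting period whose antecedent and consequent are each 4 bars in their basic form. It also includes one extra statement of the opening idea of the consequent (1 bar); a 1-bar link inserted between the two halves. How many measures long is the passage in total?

Basic contrasting period: 4 + 4 = 8 bars.
8 (basic form) + 1 (extra statement) + 1 (link) = 10.

10 measures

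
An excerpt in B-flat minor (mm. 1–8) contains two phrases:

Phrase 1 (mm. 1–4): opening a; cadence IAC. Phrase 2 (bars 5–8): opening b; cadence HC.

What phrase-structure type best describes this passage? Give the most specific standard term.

phrase group

The second phrase closes with a half cadence, which is not stronger than the first phrase's imperfect authentic cadence; without a weak→strong cadential pair there is no antecedent–consequent relationship, so this is a phrase group rather than a period.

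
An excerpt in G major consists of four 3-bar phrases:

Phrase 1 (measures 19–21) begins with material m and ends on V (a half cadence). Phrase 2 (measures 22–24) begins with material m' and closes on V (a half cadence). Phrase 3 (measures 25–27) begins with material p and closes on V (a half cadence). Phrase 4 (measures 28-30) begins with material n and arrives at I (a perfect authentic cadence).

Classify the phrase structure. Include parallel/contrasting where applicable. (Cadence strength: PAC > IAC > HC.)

contrasting double period

Four phrases in two halves: the first half (measures 19–24) ends with a half cadence, the second (bars 25–30) with a perfect authentic cadence — a large antecedent–consequent pair, i.e. a double period.
Phrase 3 begins with different material from phrase 1, making it contrasting.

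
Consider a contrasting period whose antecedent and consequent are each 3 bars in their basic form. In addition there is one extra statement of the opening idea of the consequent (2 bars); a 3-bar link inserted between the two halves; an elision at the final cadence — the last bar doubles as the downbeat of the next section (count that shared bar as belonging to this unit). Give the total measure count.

11 measures

Basic contrasting period: 3 + 3 = 6 bars.
6 (basic form) + 2 (extra statement) + 3 (link) = 11.
The elision shares a bar with the next section but does not change this unit's count.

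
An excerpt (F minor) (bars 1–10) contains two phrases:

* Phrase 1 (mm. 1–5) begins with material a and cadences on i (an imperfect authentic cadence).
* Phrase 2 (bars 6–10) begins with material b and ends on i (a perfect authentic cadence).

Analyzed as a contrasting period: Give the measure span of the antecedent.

The antecedent is the phrase ending with the weaker cadence (imperfect authentic cadence, phrase 1) and the consequent the one ending more conclusively (perfect authentic cadence, phrase 2); the antecedent is mm. 1–5.

measures 1–5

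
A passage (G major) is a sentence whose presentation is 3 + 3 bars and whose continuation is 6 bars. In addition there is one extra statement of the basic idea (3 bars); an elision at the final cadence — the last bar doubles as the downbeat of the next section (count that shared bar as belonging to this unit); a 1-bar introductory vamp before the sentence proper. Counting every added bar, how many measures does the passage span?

Basic sentence: 3 + 3 + 6 = 12 bars.
12 (basic form) + 3 (extra statement) + 1 (introduction) = 16.
The elision shares a bar with the next section but does not change this unit's count.

16 measures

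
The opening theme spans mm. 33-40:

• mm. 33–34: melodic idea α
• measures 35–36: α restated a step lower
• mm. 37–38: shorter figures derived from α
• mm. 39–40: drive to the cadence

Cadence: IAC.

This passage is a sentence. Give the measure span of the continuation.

After the presentation (measures 33–36), the continuation covers the fragmentation through the cadence: bars 37–40.

measures 37–40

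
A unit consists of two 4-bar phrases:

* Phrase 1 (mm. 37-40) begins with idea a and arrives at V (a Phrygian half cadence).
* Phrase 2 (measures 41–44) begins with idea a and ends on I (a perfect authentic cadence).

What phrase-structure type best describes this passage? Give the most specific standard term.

Phrase 1 ends with a Phrygian half cadence (weaker) and phrase 2 with a perfect authentic cadence (stronger): antecedent + consequent = a period.
The two phrases open with the same material (a / a), so the period is parallel.

parallel period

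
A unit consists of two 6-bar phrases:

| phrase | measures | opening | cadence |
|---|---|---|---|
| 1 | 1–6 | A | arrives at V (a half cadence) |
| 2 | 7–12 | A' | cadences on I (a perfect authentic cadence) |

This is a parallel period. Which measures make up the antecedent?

measures 1–6

The phrase ending with the weaker cadence (half cadence) is the antecedent; the one ending more conclusively (perfect authentic cadence) is the consequent. The antecedent is measures 1–6.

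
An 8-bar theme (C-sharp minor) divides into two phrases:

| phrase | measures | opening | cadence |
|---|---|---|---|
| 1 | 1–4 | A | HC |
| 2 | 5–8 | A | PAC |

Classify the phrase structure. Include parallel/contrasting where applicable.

parallel period

Phrase 1 ends with a half cadence (weaker) and phrase 2 with a perfect authentic cadence (stronger): antecedent + consequent = a period.
The two phrases open with the same material (A / A), so the period is parallel.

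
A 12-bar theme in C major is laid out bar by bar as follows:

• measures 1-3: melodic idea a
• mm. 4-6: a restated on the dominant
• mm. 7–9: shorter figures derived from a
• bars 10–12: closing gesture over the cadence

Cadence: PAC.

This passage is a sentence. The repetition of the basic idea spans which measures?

The presentation of a sentence is the basic idea (mm. 1-3) plus its repetition (measures 4–6); the repetition of the basic idea is therefore mm. 4-6.

measures 4–6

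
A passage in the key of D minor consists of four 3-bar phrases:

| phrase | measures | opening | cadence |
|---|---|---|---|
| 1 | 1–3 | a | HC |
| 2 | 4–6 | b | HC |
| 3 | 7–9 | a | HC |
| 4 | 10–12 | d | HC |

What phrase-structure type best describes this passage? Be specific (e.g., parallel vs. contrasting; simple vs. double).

phrase group

Phrase 4 ends with a half cadence, no stronger than phrase 2's half cadence, so the four phrases do not form a double period; nor do phrases 3–4 duplicate 1–2, so it is not a repeated period. With no phrase reaching a conclusive cadence, the passage is a phrase group.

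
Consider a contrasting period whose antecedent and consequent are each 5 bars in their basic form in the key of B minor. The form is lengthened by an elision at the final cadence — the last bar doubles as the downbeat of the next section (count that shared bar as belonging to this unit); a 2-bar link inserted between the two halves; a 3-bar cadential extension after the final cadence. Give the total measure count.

15 measures

Basic contrasting period: 5 + 5 = 10 bars.
10 (basic form) + 2 (link) + 3 (cadential extension) = 15.
The elision shares a bar with the next section but does not change this unit's count.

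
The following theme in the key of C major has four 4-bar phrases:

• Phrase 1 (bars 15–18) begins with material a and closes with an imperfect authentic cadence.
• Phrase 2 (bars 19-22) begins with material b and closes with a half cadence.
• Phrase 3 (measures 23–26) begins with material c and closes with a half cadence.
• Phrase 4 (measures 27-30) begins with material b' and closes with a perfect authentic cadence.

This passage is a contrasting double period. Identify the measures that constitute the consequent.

In a double period the four phrases pair into a large antecedent (phrases 1–2, ending half cadence) and a large consequent (phrases 3–4, ending perfect authentic cadence). The consequent spans bars 23–30.

measures 23–30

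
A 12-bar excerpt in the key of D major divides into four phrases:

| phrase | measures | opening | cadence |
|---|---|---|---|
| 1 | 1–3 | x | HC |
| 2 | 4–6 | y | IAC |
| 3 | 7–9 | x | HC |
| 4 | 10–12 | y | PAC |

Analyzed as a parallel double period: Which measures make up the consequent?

In a double period the four phrases pair into a large antecedent (phrases 1–2, ending imperfect authentic cadence) and a large consequent (phrases 3–4, ending perfect authentic cadence). The consequent spans measures 7–12.

measures 7–12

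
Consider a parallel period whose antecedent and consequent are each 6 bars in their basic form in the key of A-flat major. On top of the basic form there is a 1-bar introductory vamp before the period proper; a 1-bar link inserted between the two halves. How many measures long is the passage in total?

Basic parallel period: 6 + 6 = 12 bars.
12 (basic form) + 1 (introduction) + 1 (link) = 14.

14 measures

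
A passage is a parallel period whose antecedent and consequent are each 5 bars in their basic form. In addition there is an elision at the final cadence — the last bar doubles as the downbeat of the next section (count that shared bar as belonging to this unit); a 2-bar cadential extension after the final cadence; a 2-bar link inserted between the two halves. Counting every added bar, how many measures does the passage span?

14 measures

Basic parallel period: 5 + 5 = 10 bars.
10 (basic form) + 2 (cadential extension) + 2 (link) = 14.
The elision shares a bar with the next section but does not change this unit's count.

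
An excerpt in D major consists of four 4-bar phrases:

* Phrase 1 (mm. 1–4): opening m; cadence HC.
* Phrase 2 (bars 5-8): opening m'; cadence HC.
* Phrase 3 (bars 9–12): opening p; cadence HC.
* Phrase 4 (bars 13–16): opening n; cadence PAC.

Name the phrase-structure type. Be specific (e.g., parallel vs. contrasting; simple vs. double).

contrasting double period

Four phrases in two halves: the first half (measures 1–8) ends with a half cadence, the second (mm. 9-16) with a perfect authentic cadence — a large antecedent–consequent pair, i.e. a double period.
Phrase 3 begins with different material from phrase 1, making it contrasting.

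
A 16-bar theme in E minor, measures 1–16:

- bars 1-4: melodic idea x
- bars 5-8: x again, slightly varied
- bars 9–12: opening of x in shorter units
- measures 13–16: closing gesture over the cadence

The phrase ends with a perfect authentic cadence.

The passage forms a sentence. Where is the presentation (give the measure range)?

The presentation of a sentence is the basic idea (measures 1–4) plus its repetition (mm. 5-8); the presentation is therefore bars 1–8.

measures 1–8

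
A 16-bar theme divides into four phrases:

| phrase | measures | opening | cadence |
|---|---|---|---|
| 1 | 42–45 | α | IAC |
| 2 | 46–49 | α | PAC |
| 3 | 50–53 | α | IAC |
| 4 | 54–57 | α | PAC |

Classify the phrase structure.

repeated period

The cadence pattern IAC–PAC–IAC–PAC is weak–strong twice, and phrases 3–4 restate phrases 1–2: a period heard twice, not a double period (which would end weakly at phrase 2).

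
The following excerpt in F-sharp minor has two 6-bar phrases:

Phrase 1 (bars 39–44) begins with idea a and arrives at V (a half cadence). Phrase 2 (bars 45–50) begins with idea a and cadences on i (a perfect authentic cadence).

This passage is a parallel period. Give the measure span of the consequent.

The antecedent is the phrase ending with the weaker cadence (half cadence, phrase 1) and the consequent the one ending more conclusively (perfect authentic cadence, phrase 2); the consequent is mm. 45-50.

measures 45–50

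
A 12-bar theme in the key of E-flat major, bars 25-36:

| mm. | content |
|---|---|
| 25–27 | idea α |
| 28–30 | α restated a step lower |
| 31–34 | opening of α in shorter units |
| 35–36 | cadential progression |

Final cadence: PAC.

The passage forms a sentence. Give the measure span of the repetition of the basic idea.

The presentation of a sentence is the basic idea (bars 25–27) plus its repetition (mm. 28–30); the repetition of the basic idea is therefore mm. 28-30.

measures 28–30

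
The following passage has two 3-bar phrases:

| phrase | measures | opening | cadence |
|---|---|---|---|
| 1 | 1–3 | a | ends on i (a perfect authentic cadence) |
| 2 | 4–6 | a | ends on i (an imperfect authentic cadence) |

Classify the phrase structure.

The second phrase closes with an imperfect authentic cadence, which is not stronger than the first phrase's perfect authentic cadence; without a weak→strong cadential pair there is no antecedent–consequent relationship, so this is a phrase group rather than a period.

phrase group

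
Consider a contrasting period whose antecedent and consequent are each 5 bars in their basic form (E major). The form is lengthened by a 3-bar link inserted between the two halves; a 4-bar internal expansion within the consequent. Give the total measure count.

Basic contrasting period: 5 + 5 = 10 bars.
10 (basic form) + 3 (link) + 4 (internal expansion) = 17.

17 measures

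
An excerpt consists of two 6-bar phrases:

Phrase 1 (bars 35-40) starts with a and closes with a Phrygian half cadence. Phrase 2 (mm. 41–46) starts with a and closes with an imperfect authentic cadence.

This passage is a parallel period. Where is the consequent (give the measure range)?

The antecedent is the phrase ending with the weaker cadence (Phrygian half cadence, phrase 1) and the consequent the one ending more conclusively (imperfect authentic cadence, phrase 2); the consequent is measures 41-46.

measures 41–46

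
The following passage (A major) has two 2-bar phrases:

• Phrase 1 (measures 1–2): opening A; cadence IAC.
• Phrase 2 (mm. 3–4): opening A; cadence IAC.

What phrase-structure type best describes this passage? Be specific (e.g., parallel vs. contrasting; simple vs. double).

repeated phrase

Both phrases have the same opening (A) and the same cadence (imperfect authentic cadence): the second is a restatement, not a consequent, so this is a repeated phrase rather than a period.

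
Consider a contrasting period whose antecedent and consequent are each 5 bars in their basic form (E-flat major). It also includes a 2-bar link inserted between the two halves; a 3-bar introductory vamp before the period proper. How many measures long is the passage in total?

15 measures

Basic contrasting period: 5 + 5 = 10 bars.
10 (basic form) + 2 (link) + 3 (introduction) = 15.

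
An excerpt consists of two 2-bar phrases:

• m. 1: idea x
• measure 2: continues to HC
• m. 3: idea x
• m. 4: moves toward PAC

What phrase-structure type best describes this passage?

Phrase 1 ends with a half cadence (weaker) and phrase 2 with a perfect authentic cadence (stronger): antecedent + consequent = a period.
The two phrases open with the same material (x / x), so the period is parallel.

parallel period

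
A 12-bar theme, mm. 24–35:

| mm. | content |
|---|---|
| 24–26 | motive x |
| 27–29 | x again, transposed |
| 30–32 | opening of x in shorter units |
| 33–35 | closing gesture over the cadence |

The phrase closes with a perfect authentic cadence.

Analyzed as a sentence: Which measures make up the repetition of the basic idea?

The presentation of a sentence is the basic idea (mm. 24–26) plus its repetition (bars 27–29); the repetition of the basic idea is therefore mm. 27–29.

measures 27–29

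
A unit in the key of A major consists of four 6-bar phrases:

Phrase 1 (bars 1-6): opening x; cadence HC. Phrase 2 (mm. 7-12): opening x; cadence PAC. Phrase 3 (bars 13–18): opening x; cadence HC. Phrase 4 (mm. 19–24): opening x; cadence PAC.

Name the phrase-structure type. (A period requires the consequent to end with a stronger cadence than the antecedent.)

The cadence pattern HC–PAC–HC–PAC is weak–strong twice, and phrases 3–4 restate phrases 1–2: a period heard twice, not a double period (which would end weakly at phrase 2).

repeated period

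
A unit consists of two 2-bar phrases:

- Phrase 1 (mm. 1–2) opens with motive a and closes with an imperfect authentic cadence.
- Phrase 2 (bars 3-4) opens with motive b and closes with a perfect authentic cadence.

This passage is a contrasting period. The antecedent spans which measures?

The antecedent is the phrase ending with the weaker cadence (imperfect authentic cadence, phrase 1) and the consequent the one ending more conclusively (perfect authentic cadence, phrase 2); the antecedent is measures 1-2.

measures 1–2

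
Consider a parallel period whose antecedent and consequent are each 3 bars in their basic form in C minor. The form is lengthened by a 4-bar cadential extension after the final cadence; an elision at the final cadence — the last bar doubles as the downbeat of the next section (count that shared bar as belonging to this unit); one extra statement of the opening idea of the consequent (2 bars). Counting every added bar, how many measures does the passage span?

Basic parallel period: 3 + 3 = 6 bars.
6 (basic form) + 4 (cadential extension) + 2 (extra statement) = 12.
The elision shares a bar with the next section but does not change this unit's count.

12 measures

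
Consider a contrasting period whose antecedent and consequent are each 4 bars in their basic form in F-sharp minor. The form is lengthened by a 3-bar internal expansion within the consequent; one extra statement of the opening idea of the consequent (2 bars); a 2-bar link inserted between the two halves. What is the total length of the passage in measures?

Basic contrasting period: 4 + 4 = 8 bars.
8 (basic form) + 3 (internal expansion) + 2 (extra statement) + 2 (link) = 15.

15 measures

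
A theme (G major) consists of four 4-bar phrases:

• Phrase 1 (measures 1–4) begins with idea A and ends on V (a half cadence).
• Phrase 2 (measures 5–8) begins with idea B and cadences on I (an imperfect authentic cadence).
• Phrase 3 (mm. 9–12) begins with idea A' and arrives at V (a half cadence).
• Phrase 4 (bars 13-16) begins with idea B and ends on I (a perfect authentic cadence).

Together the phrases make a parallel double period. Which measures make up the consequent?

In a double period the first pair of phrases (ending imperfect authentic cadence) is the large antecedent and the second pair (ending perfect authentic cadence) is the large consequent; the consequent is measures 9–16.

measures 9–16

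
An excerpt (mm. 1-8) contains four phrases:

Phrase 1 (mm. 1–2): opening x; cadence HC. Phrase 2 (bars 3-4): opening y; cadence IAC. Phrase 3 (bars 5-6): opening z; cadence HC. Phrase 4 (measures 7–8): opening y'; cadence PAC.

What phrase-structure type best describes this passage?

contrasting double period

Four phrases in two halves: the first half (mm. 1-4) ends with an imperfect authentic cadence, the second (mm. 5-8) with a perfect authentic cadence — a large antecedent–consequent pair, i.e. a double period.
Phrase 3 begins with different material from phrase 1, making it contrasting.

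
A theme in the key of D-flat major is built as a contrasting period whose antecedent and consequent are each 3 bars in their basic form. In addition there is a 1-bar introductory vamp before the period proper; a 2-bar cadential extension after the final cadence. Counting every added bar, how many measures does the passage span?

Basic contrasting period: 3 + 3 = 6 bars.
6 (basic form) + 1 (introduction) + 2 (cadential extension) = 9.

9 measures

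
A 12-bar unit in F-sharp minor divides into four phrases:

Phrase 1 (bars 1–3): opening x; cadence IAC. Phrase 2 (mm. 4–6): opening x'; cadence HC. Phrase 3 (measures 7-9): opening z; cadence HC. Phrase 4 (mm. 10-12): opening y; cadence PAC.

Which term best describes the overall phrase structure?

contrasting double period

Four phrases in two halves: the first half (mm. 1–6) ends with a half cadence, the second (mm. 7-12) with a perfect authentic cadence — a large antecedent–consequent pair, i.e. a double period.
Phrase 3 begins with different material from phrase 1, making it contrasting.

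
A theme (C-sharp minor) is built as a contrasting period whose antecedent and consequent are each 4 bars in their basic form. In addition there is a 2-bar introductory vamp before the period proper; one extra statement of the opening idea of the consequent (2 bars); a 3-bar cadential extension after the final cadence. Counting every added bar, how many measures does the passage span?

15 measures

Basic contrasting period: 4 + 4 = 8 bars.
8 (basic form) + 2 (introduction) + 2 (extra statement) + 3 (cadential extension) = 15.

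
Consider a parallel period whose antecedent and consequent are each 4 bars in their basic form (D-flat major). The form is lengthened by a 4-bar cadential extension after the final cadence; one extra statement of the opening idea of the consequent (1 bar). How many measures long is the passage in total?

13 measures

Basic parallel period: 4 + 4 = 8 bars.
8 (basic form) + 4 (cadential extension) + 1 (extra statement) = 13.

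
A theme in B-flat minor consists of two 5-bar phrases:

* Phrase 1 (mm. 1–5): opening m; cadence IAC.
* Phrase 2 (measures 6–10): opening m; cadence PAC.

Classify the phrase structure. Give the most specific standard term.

Phrase 1 ends with an imperfect authentic cadence (weaker) and phrase 2 with a perfect authentic cadence (stronger): antecedent + consequent = a period.
The two phrases open with the same material (m / m), so the period is parallel.

parallel period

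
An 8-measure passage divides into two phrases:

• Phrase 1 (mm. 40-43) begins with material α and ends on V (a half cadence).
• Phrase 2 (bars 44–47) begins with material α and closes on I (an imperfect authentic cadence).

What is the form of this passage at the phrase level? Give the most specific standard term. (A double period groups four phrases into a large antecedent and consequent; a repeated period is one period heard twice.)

Phrase 1 ends with a half cadence (weaker) and phrase 2 with an imperfect authentic cadence (stronger): antecedent + consequent = a period.
The two phrases open with the same material (α / α), so the period is parallel.

parallel period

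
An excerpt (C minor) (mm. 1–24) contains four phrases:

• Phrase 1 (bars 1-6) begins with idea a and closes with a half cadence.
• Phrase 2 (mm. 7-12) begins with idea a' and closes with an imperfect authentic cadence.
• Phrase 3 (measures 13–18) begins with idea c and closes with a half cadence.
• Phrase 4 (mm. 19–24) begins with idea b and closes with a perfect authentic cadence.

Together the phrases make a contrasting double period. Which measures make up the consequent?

measures 13–24

In a double period the first pair of phrases (ending imperfect authentic cadence) is the large antecedent and the second pair (ending perfect authentic cadence) is the large consequent; the consequent is measures 13–24.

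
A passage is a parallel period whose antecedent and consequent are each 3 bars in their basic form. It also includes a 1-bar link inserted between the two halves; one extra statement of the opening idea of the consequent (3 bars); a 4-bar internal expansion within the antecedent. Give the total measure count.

14 measures

Basic parallel period: 3 + 3 = 6 bars.
6 (basic form) + 1 (link) + 3 (extra statement) + 4 (internal expansion) = 14.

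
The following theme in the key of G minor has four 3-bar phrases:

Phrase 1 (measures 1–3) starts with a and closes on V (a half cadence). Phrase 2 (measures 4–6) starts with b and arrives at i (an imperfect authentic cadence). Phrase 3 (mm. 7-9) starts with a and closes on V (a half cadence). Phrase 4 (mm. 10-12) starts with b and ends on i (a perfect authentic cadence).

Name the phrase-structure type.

parallel double period

Four phrases in two halves: the first half (measures 1-6) ends with an imperfect authentic cadence, the second (measures 7–12) with a perfect authentic cadence — a large antecedent–consequent pair, i.e. a double period.
Phrase 3 begins with the same material as phrase 1, making it parallel.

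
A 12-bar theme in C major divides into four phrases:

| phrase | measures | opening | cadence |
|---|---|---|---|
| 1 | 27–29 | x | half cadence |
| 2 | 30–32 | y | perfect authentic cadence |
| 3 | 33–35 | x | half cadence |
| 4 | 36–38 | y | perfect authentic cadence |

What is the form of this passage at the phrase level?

repeated period

The cadence pattern HC–PAC–HC–PAC is weak–strong twice, and phrases 3–4 restate phrases 1–2: a period heard twice, not a double period (which would end weakly at phrase 2).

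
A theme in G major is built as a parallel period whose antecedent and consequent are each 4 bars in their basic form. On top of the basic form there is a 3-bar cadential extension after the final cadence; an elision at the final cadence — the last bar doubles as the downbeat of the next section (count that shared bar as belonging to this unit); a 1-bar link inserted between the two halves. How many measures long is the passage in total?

Basic parallel period: 4 + 4 = 8 bars.
8 (basic form) + 3 (cadential extension) + 1 (link) = 12.
The elision shares a bar with the next section but does not change this unit's count.

12 measures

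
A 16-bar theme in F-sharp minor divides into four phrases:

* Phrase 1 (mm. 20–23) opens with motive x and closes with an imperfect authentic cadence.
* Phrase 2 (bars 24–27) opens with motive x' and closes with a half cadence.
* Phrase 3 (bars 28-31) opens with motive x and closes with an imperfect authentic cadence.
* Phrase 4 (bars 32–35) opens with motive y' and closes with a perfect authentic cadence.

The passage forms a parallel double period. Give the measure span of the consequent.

In a double period the first pair of phrases (ending half cadence) is the large antecedent and the second pair (ending perfect authentic cadence) is the large consequent; the consequent is measures 28–35.

measures 28–35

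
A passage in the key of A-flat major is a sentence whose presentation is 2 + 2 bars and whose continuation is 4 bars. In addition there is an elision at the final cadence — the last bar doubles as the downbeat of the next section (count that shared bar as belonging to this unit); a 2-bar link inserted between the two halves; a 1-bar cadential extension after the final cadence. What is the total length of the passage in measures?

11 measures

Basic sentence: 2 + 2 + 4 = 8 bars.
8 (basic form) + 2 (link) + 1 (cadential extension) = 11.
The elision shares a bar with the next section but does not change this unit's count.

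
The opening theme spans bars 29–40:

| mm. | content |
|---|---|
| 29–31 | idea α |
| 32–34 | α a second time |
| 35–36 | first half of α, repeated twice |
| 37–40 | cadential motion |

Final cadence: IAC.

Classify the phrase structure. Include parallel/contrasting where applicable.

Basic idea (measures 29–31) + its repetition (measures 32–34) form the presentation; fragmentation and cadence (mm. 35-40) form the continuation — the 12-bar whole is a sentence.

sentence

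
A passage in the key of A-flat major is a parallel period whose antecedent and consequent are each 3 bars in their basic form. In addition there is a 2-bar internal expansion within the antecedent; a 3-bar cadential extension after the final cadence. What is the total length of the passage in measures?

Basic parallel period: 3 + 3 = 6 bars.
6 (basic form) + 2 (internal expansion) + 3 (cadential extension) = 11.

11 measures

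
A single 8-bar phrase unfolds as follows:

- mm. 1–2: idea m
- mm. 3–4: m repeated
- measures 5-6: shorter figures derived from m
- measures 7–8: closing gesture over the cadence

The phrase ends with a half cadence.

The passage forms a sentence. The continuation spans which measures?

measures 5–8

After the presentation (measures 1–4), the continuation covers the fragmentation through the cadence: measures 5–8.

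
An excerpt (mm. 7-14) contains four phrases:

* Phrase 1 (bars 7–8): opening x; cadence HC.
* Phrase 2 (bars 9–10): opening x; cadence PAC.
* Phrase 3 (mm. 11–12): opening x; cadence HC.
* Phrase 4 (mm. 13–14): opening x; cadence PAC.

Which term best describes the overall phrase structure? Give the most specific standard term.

repeated period

The cadence pattern HC–PAC–HC–PAC is weak–strong twice, and phrases 3–4 restate phrases 1–2: a period heard twice, not a double period (which would end weakly at phrase 2).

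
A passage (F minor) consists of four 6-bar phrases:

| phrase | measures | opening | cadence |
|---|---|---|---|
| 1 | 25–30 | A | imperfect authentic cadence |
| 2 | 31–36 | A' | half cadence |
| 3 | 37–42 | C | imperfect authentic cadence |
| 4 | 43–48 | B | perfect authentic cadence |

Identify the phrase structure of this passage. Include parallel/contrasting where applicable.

contrasting double period

Four phrases in two halves: the first half (mm. 25-36) ends with a half cadence, the second (measures 37–48) with a perfect authentic cadence — a large antecedent–consequent pair, i.e. a double period.
Phrase 3 begins with different material from phrase 1, making it contrasting.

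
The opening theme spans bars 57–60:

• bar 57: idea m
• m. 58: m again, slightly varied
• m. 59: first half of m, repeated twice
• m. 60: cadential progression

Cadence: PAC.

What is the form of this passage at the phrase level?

Basic idea (m. 57) + its repetition (m. 58) form the presentation; fragmentation and cadence (bars 59–60) form the continuation — the 4-bar whole is a sentence.

sentence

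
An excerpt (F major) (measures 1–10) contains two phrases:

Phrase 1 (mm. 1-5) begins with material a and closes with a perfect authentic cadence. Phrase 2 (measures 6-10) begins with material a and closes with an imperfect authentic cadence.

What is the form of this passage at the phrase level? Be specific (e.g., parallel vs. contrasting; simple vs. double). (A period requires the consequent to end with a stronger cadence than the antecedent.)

phrase group

The second phrase closes with an imperfect authentic cadence, which is not stronger than the first phrase's perfect authentic cadence; without a weak→strong cadential pair there is no antecedent–consequent relationship, so this is a phrase group rather than a period.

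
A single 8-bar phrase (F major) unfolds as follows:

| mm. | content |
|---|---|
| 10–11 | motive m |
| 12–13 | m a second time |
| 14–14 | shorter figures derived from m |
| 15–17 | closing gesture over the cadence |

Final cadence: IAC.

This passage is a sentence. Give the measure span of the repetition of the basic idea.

measures 12–13

The presentation of a sentence is the basic idea (bars 10-11) plus its repetition (mm. 12-13); the repetition of the basic idea is therefore measures 12–13.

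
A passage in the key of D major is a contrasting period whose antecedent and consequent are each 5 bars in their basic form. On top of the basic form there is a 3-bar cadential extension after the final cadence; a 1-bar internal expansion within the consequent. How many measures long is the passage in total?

14 measures

Basic contrasting period: 5 + 5 = 10 bars.
10 (basic form) + 3 (cadential extension) + 1 (internal expansion) = 14.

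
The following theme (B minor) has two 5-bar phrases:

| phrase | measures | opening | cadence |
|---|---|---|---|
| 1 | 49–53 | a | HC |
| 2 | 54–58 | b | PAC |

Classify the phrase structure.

Phrase 1 ends with a half cadence (weaker) and phrase 2 with a perfect authentic cadence (stronger): antecedent + consequent = a period.
The two phrases open with different material (a / b), so the period is contrasting.

contrasting period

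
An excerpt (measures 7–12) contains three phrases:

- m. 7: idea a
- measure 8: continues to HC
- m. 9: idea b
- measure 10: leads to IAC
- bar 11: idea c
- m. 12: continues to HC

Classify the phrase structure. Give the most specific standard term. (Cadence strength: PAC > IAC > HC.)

The final phrase closes with a half cadence, which is not stronger than the preceding imperfect authentic cadence; the 3 phrases lack an overall antecedent–consequent design and so form a phrase group.

phrase group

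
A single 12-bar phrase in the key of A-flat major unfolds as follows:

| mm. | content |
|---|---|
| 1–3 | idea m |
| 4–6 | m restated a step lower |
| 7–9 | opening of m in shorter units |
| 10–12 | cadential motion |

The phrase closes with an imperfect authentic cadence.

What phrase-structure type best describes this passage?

sentence

Basic idea (measures 1–3) + its repetition (mm. 4-6) form the presentation; fragmentation and cadence (mm. 7–12) form the continuation — the 12-bar whole is a sentence.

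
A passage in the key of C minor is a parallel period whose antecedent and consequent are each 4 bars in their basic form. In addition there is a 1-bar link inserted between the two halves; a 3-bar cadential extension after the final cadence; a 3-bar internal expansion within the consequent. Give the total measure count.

Basic parallel period: 4 + 4 = 8 bars.
8 (basic form) + 1 (link) + 3 (cadential extension) + 3 (internal expansion) = 15.

15 measures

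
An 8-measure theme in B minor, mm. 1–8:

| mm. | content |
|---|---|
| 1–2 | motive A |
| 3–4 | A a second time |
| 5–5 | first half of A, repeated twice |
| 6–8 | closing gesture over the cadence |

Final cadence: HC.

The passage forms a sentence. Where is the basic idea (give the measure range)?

The presentation of a sentence is the basic idea (measures 1–2) plus its repetition (mm. 3–4); the basic idea is therefore mm. 1–2.

measures 1–2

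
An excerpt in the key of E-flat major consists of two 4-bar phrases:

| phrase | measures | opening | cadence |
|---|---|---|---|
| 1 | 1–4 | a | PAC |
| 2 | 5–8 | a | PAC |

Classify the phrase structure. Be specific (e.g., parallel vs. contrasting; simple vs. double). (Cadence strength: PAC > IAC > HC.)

repeated phrase

Both phrases have the same opening (a) and the same cadence (perfect authentic cadence): the second is a restatement, not a consequent, so this is a repeated phrase rather than a period.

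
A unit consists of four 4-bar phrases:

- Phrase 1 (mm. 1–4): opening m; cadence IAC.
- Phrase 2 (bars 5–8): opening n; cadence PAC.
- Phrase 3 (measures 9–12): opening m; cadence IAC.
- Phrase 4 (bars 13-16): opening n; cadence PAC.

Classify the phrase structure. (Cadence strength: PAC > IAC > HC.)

repeated period

The cadence pattern IAC–PAC–IAC–PAC is weak–strong twice, and phrases 3–4 restate phrases 1–2: a period heard twice, not a double period (which would end weakly at phrase 2).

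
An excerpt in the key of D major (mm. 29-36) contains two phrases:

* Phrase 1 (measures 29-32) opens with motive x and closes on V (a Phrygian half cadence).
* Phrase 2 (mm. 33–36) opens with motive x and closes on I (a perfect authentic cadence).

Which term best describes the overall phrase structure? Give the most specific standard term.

parallel period

Phrase 1 ends with a Phrygian half cadence (weaker) and phrase 2 with a perfect authentic cadence (stronger): antecedent + consequent = a period.
The two phrases open with the same material (x / x), so the period is parallel.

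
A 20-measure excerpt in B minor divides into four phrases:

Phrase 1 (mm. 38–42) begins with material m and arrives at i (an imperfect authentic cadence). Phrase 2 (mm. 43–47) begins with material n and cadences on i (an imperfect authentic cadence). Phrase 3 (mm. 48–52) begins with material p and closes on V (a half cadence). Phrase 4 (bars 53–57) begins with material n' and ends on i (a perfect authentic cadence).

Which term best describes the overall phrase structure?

Four phrases in two halves: the first half (mm. 38–47) ends with an imperfect authentic cadence, the second (measures 48–57) with a perfect authentic cadence — a large antecedent–consequent pair, i.e. a double period.
Phrase 3 begins with different material from phrase 1, making it contrasting.

contrasting double period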